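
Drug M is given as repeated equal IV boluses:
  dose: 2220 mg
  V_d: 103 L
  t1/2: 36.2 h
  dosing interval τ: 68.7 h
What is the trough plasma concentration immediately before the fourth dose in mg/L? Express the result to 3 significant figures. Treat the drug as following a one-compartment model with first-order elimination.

7.75 mg/L

C₀ per dose = Dose / Vd = 2220 / 103 = 21.55 mg/L
k = ln2 / t½ = 0.693147 / 36.2 = 0.01915 h⁻¹
Fraction remaining after one interval: r = e^(−kτ) = e^(−0.01915 × 68.7) = 0.2683
Before dose 4, 3 doses have been given (aged 1τ, 2τ, 3τ).
C_trough = C₀ × (r + r² + … + r^3) = C₀ × r(1−r^3)/(1−r)
        = 21.55 × 0.2683 × (1 − 0.01931) / (1 − 0.2683) = 7.749 mg/L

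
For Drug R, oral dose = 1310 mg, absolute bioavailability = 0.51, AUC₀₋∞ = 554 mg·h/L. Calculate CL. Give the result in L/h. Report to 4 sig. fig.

1.206 L/h

CL = F·Dose / AUC = 0.51 × 1310 / 554 = 1.206 L/h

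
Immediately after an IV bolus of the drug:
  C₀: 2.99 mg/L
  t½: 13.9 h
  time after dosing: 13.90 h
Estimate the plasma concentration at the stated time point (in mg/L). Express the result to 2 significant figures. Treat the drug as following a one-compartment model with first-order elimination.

1.5 mg/L

k = ln2 / t½ = 0.693147 / 13.9 = 0.04987 h⁻¹
t / t½ = 13.90 / 13.9 = 1 half-lives
C = C₀ × (1/2)^1 = 2.990 × 0.5000 = 1.495 mg/L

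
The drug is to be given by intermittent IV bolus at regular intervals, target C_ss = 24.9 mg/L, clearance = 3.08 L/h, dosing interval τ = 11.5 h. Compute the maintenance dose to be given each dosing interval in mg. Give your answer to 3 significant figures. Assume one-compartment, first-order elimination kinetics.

882 mg

At steady state, Dose/τ = Css × CL.
Dose = Css × CL × τ = 24.9 × 3.080 × 11.5 = 882.0 mg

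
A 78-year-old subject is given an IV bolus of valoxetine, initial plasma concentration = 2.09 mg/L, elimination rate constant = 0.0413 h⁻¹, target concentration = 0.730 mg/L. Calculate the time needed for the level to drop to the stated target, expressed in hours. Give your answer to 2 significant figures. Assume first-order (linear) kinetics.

25 h

t = ln(C₀ / C) / k = ln(2.090 / 0.730) / 0.04130
  = ln(2.863) / 0.04130 = 1.052 / 0.04130 = 25.47 h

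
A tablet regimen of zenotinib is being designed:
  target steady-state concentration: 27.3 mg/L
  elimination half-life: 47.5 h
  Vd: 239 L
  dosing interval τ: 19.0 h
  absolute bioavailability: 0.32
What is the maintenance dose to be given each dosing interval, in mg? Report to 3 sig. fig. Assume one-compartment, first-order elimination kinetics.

k = ln2 / t½ = 0.693147 / 47.5 = 0.01459 h⁻¹
CL = k × Vd = 0.01459 × 239 = 3.487 L/h
At steady state, F × (Dose/τ) = Css × CL.
Dose = Css × CL × τ / F = 27.3 × 3.487 × 19.0 / 0.32 = 5652 mg

5650 mg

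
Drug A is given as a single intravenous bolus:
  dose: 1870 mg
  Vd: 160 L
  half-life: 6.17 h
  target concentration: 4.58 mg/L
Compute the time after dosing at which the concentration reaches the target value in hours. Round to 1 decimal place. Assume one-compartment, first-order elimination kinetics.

8.3 h

C₀ = Dose / Vd = 1870 / 160 = 11.69 mg/L
k = ln2 / t½ = 0.693147 / 6.17 = 0.1123 h⁻¹
t = ln(C₀ / C) / k = ln(11.69 / 4.58) / 0.1123
  = ln(2.552) / 0.1123 = 0.9369 / 0.1123 = 8.343 h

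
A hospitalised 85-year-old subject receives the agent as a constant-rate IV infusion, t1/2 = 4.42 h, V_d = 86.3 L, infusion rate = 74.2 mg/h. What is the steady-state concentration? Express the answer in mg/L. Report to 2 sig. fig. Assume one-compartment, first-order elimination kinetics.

5.5 mg/L

k = ln2 / t½ = 0.693147 / 4.42 = 0.1568 h⁻¹
CL = k × Vd = 0.1568 × 86.3 = 13.53 L/h
At steady state Css = R₀ / CL = 74.2 / 13.53 = 5.484 mg/L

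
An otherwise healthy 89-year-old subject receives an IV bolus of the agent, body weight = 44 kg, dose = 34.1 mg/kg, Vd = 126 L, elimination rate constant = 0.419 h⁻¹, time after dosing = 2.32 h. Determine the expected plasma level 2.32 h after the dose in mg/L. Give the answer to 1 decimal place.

Total dose = 34.1 × 44 = 1500 mg
C₀ = Dose / Vd = 1500 / 126 = 11.90 mg/L
C = C₀ · e^(−k·t) = 11.90 × e^(−0.4190 × 2.32)
  = 11.90 × 0.3783 = 4.502 mg/L

4.5 mg/L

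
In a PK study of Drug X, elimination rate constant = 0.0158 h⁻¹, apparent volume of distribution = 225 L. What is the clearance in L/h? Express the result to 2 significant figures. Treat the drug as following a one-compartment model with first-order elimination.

CL = k × Vd = 0.0158 × 225 = 3.555 L/h

3.6 L/h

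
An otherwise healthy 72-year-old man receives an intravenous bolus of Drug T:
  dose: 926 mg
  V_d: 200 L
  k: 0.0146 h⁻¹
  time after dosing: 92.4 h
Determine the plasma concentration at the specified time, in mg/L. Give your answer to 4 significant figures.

C₀ = Dose / Vd = 926.0 / 200 = 4.630 mg/L
C = C₀ · e^(−k·t) = 4.630 × e^(−0.01460 × 92.4)
  = 4.630 × 0.2595 = 1.201 mg/L

1.201 mg/L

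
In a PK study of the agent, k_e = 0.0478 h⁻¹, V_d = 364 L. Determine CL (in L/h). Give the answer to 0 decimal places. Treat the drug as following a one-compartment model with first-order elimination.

CL = k × Vd = 0.0478 × 364 = 17.40 L/h

17 L/h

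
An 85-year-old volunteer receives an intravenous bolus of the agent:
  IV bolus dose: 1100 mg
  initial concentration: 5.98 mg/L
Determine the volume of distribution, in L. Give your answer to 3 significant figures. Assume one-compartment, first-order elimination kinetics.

Vd = Dose / C₀ = 1100 / 5.98 = 183.9 L

184 L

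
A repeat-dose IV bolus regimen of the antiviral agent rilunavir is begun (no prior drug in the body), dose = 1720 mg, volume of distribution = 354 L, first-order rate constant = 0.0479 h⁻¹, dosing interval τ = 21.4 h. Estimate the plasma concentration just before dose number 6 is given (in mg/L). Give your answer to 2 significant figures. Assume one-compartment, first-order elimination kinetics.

C₀ per dose = Dose / Vd = 1720 / 354 = 4.859 mg/L
Fraction remaining after one interval: r = e^(−kτ) = e^(−0.04790 × 21.4) = 0.3588
Before dose 6, 5 doses have been given (aged 1τ, 2τ, 3τ, 4τ, 5τ).
C_trough = C₀ × (r + r² + … + r^5) = C₀ × r(1−r^5)/(1−r)
        = 4.859 × 0.3588 × (1 − 0.005947) / (1 − 0.3588) = 2.703 mg/L

2.7 mg/L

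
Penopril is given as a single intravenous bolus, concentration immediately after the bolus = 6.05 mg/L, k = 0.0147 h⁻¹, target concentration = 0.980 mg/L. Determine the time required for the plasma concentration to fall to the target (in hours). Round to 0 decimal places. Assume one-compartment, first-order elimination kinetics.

124 h

t = ln(C₀ / C) / k = ln(6.050 / 0.980) / 0.01470
  = ln(6.173) / 0.01470 = 1.820 / 0.01470 = 123.8 h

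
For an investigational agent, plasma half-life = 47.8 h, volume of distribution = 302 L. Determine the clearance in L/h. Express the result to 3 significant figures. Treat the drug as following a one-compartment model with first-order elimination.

4.38 L/h

k = ln2 / t½ = 0.693147 / 47.8 = 0.01450 h⁻¹
CL = k × Vd = 0.01450 × 302 = 4.379 L/h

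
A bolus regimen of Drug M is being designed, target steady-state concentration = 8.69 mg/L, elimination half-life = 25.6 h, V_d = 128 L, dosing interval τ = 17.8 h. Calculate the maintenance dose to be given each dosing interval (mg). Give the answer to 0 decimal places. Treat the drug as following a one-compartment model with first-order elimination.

k = ln2 / t½ = 0.693147 / 25.6 = 0.02708 h⁻¹
CL = k × Vd = 0.02708 × 128 = 3.466 L/h
At steady state, Dose/τ = Css × CL.
Dose = Css × CL × τ = 8.69 × 3.466 × 17.8 = 536.1 mg

536 mg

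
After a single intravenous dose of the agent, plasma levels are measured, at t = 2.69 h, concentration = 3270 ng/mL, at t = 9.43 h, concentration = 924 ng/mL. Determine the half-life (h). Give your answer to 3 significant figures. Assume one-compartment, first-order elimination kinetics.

k = ln(C₁/C₂) / (t₂ − t₁) = ln(3270/924) / (9.43 − 2.69)
  = 1.264 / 6.740 = 0.1875 h⁻¹
t½ = ln2 / k = 0.693147 / 0.1875 = 3.697 h

3.70 h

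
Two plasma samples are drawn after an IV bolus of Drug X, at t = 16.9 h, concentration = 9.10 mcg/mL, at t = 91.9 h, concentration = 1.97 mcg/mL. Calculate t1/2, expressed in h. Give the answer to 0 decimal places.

34 h

k = ln(C₁/C₂) / (t₂ − t₁) = ln(9.10/1.97) / (91.9 − 16.9)
  = 1.530 / 75.00 = 0.02040 h⁻¹
t½ = ln2 / k = 0.693147 / 0.02040 = 33.98 h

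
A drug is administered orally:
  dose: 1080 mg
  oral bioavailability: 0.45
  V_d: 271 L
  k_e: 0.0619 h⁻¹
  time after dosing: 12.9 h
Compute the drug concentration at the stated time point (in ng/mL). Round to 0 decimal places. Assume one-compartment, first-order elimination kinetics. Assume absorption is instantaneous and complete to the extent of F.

Amount reaching circulation = F × Dose = 0.45 × 1080 = 486.0 mg
C₀ = F·Dose / Vd = 486.0 / 271 = 1.793 mg/L
C = C₀ · e^(−k·t) = 1.793 × e^(−0.06190 × 12.9)
  = 1.793 × 0.4500 = 0.8069 mg/L
Convert: 0.8069 mg/L × 1000 = 806.9 ng/mL

807 ng/mL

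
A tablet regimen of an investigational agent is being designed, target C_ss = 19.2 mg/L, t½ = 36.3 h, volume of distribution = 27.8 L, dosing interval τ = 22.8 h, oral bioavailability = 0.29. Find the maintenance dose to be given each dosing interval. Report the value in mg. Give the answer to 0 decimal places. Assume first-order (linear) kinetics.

801 mg

k = ln2 / t½ = 0.693147 / 36.3 = 0.01909 h⁻¹
CL = k × Vd = 0.01909 × 27.8 = 0.5307 L/h
At steady state, F × (Dose/τ) = Css × CL.
Dose = Css × CL × τ / F = 19.2 × 0.5307 × 22.8 / 0.29 = 801.1 mg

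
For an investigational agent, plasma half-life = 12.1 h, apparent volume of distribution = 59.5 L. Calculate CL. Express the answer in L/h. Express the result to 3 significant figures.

3.41 L/h

k = ln2 / t½ = 0.693147 / 12.1 = 0.05728 h⁻¹
CL = k × Vd = 0.05728 × 59.5 = 3.408 L/h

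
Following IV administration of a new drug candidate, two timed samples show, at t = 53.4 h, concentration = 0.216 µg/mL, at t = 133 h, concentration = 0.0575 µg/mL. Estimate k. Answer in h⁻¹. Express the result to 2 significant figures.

k = ln(C₁/C₂) / (t₂ − t₁) = ln(0.216/0.0575) / (133 − 53.4)
  = 1.323 / 79.60 = 0.01662 h⁻¹

0.017 h⁻¹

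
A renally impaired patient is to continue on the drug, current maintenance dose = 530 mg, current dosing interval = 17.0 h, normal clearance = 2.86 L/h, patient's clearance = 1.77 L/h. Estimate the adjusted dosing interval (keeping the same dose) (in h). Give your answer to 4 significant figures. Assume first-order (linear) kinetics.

27.47 h

To keep the same average steady-state level, dosing rate must scale with clearance.
CL ratio = 1.77 / 2.86 = 0.6189
New interval (same dose) = 17.0 / 0.6189 = 27.47 h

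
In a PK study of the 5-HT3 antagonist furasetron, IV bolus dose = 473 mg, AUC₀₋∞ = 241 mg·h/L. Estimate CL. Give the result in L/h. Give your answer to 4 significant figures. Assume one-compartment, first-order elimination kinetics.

1.963 L/h

CL = Dose / AUC = 473 / 241 = 1.963 L/h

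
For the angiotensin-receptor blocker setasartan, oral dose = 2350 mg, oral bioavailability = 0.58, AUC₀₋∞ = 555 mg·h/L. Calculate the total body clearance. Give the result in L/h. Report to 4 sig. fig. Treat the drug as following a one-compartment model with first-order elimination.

CL = F·Dose / AUC = 0.58 × 2350 / 555 = 2.456 L/h

2.456 L/h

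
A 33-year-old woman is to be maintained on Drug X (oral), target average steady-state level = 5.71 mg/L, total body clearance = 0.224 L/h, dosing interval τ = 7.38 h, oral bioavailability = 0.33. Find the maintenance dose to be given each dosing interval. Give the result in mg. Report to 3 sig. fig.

At steady state, F × (Dose/τ) = Css × CL.
Dose = Css × CL × τ / F = 5.71 × 0.2240 × 7.38 / 0.33 = 28.60 mg

28.6 mg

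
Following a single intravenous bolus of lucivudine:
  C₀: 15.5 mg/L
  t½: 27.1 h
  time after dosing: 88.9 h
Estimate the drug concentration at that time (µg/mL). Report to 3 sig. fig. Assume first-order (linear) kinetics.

k = ln2 / t½ = 0.693147 / 27.1 = 0.02558 h⁻¹
C = C₀ · e^(−k·t) = 15.50 × e^(−0.02558 × 88.9)
  = 15.50 × 0.1029 = 1.595 mg/L
(1.595 mg/L = 1.595 µg/mL)

1.60 µg/mL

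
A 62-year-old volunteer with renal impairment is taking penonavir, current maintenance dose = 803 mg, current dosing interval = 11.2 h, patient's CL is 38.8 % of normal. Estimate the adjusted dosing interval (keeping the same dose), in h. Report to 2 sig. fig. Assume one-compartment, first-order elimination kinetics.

To keep the same average steady-state level, dosing rate must scale with clearance.
CL ratio = 38.8 / 100 = 0.3880
New interval (same dose) = 11.2 / 0.3880 = 28.87 h

29 h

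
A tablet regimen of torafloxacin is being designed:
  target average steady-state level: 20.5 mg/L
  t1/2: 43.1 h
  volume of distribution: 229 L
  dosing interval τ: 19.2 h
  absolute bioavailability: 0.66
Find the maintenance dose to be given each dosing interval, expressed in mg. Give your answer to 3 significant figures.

k = ln2 / t½ = 0.693147 / 43.1 = 0.01608 h⁻¹
CL = k × Vd = 0.01608 × 229 = 3.682 L/h
At steady state, F × (Dose/τ) = Css × CL.
Dose = Css × CL × τ / F = 20.5 × 3.682 × 19.2 / 0.66 = 2196 mg

2200 mg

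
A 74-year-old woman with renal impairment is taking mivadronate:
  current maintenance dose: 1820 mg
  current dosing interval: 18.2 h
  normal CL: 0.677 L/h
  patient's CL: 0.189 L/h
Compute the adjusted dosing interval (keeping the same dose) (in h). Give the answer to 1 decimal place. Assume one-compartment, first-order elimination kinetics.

65.2 h

To keep the same average steady-state level, dosing rate must scale with clearance.
CL ratio = 0.189 / 0.677 = 0.2792
New interval (same dose) = 18.2 / 0.2792 = 65.19 h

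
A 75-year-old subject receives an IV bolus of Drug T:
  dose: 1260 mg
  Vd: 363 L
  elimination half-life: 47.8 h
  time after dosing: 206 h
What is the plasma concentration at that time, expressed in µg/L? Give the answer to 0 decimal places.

C₀ = Dose / Vd = 1260 / 363 = 3.471 mg/L
k = ln2 / t½ = 0.693147 / 47.8 = 0.01450 h⁻¹
C = C₀ · e^(−k·t) = 3.471 × e^(−0.01450 × 206)
  = 3.471 × 0.05044 = 0.1751 mg/L
Convert: 0.1751 mg/L × 1000 = 175.1 µg/L

175 µg/L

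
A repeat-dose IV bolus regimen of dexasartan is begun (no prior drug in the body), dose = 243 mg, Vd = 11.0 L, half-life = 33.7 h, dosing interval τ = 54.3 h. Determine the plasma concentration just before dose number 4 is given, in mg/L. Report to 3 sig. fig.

10.4 mg/L

C₀ per dose = Dose / Vd = 243 / 11.0 = 22.09 mg/L
k = ln2 / t½ = 0.693147 / 33.7 = 0.02057 h⁻¹
Fraction remaining after one interval: r = e^(−kτ) = e^(−0.02057 × 54.3) = 0.3273
Before dose 4, 3 doses have been given (aged 1τ, 2τ, 3τ).
C_trough = C₀ × (r + r² + … + r^3) = C₀ × r(1−r^3)/(1−r)
        = 22.09 × 0.3273 × (1 − 0.03506) / (1 − 0.3273) = 10.37 mg/L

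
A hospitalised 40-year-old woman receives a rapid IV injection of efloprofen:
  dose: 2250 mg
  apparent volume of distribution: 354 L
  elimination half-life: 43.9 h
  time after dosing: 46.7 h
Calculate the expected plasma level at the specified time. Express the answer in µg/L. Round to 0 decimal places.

C₀ = Dose / Vd = 2250 / 354 = 6.356 mg/L
k = ln2 / t½ = 0.693147 / 43.9 = 0.01579 h⁻¹
C = C₀ · e^(−k·t) = 6.356 × e^(−0.01579 × 46.7)
  = 6.356 × 0.4784 = 3.041 mg/L
Convert: 3.041 mg/L × 1000 = 3041 µg/L

3041 µg/L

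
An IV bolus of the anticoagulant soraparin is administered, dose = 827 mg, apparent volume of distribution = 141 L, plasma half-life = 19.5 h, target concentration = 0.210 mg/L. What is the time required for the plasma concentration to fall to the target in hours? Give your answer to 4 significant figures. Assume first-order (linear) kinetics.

C₀ = Dose / Vd = 827.0 / 141 = 5.865 mg/L
k = ln2 / t½ = 0.693147 / 19.5 = 0.03555 h⁻¹
t = ln(C₀ / C) / k = ln(5.865 / 0.210) / 0.03555
  = ln(27.93) / 0.03555 = 3.330 / 0.03555 = 93.67 h

93.67 h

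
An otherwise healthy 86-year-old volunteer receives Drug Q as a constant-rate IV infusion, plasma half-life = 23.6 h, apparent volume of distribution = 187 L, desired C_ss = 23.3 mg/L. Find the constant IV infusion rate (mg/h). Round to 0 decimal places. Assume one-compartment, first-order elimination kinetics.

k = ln2 / t½ = 0.693147 / 23.6 = 0.02937 h⁻¹
CL = k × Vd = 0.02937 × 187 = 5.492 L/h
At steady state, infusion rate R₀ = Css × CL = 23.3 × 5.492 = 128.0 mg/h

128 mg/h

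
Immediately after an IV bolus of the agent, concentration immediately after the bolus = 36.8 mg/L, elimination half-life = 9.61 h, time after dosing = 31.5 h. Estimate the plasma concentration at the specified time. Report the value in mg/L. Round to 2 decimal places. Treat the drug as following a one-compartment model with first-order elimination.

3.79 mg/L

k = ln2 / t½ = 0.693147 / 9.61 = 0.07213 h⁻¹
C = C₀ · e^(−k·t) = 36.80 × e^(−0.07213 × 31.5)
  = 36.80 × 0.1031 = 3.794 mg/L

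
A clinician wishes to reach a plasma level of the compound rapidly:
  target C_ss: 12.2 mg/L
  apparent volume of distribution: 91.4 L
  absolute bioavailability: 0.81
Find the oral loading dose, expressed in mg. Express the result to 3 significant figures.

1380 mg

LD = Css × Vd / F = 12.2 × 91.4 / 0.81 = 1377 mg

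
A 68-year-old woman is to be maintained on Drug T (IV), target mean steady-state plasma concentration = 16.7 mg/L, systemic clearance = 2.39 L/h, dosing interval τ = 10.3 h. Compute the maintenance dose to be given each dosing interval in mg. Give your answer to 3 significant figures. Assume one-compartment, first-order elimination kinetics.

411 mg

At steady state, Dose/τ = Css × CL.
Dose = Css × CL × τ = 16.7 × 2.390 × 10.3 = 411.1 mg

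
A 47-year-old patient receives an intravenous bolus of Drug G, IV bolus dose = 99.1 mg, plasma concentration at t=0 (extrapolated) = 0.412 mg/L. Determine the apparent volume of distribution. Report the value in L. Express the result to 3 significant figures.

241 L

Vd = Dose / C₀ = 99.10 / 0.412 = 240.5 L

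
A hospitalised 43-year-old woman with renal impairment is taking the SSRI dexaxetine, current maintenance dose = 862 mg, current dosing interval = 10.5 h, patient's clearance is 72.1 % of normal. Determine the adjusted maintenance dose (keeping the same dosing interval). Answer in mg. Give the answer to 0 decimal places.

To keep the same average steady-state level, dosing rate must scale with clearance.
CL ratio = 72.1 / 100 = 0.7210
New dose (same interval) = 862 × 0.7210 = 621.5 mg

622 mg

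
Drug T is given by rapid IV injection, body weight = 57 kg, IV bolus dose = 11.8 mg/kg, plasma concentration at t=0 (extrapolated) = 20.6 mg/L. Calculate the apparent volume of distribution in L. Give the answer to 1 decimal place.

32.7 L

Dose = 11.8 × 57 = 672.6 mg
Vd = Dose / C₀ = 672.6 / 20.6 = 32.65 L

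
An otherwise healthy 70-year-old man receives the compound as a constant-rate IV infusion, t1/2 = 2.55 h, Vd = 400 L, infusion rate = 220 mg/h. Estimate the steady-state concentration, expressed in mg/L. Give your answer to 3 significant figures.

k = ln2 / t½ = 0.693147 / 2.55 = 0.2718 h⁻¹
CL = k × Vd = 0.2718 × 400 = 108.7 L/h
At steady state Css = R₀ / CL = 220 / 108.7 = 2.024 mg/L

2.02 mg/L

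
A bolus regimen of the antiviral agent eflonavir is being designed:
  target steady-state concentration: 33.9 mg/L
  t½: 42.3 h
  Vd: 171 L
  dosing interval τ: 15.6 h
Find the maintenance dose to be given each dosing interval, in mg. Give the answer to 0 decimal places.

1482 mg

k = ln2 / t½ = 0.693147 / 42.3 = 0.01639 h⁻¹
CL = k × Vd = 0.01639 × 171 = 2.803 L/h
At steady state, Dose/τ = Css × CL.
Dose = Css × CL × τ = 33.9 × 2.803 × 15.6 = 1482 mg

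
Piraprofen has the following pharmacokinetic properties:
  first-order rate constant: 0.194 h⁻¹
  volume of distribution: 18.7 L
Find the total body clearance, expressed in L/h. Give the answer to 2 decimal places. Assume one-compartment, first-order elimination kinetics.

CL = k × Vd = 0.194 × 18.7 = 3.628 L/h

3.63 L/h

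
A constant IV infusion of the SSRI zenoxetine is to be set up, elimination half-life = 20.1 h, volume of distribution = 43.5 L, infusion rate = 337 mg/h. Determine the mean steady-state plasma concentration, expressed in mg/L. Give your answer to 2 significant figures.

220 mg/L

k = ln2 / t½ = 0.693147 / 20.1 = 0.03448 h⁻¹
CL = k × Vd = 0.03448 × 43.5 = 1.500 L/h
At steady state Css = R₀ / CL = 337 / 1.500 = 224.7 mg/L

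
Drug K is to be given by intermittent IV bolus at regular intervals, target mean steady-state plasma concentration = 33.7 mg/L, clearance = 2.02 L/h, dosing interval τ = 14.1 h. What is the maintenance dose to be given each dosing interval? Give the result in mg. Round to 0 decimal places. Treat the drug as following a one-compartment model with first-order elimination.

960 mg

At steady state, Dose/τ = Css × CL.
Dose = Css × CL × τ = 33.7 × 2.020 × 14.1 = 959.8 mg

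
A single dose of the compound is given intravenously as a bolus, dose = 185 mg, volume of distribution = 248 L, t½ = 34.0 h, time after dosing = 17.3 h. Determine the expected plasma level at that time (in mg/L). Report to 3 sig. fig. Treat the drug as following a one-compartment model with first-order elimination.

0.524 mg/L

C₀ = Dose / Vd = 185.0 / 248 = 0.7460 mg/L
k = ln2 / t½ = 0.693147 / 34.0 = 0.02039 h⁻¹
C = C₀ · e^(−k·t) = 0.7460 × e^(−0.02039 × 17.3)
  = 0.7460 × 0.7028 = 0.5243 mg/L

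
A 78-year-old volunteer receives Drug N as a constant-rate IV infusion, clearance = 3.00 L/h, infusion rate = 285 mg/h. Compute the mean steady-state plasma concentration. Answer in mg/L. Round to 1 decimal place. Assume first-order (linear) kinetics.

At steady state Css = R₀ / CL = 285 / 3.000 = 95.00 mg/L

95.0 mg/L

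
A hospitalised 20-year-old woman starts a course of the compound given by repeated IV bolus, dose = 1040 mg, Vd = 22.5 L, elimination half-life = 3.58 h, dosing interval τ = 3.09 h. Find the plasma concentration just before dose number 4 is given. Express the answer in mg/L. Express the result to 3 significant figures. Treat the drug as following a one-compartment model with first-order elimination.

47.1 mg/L

C₀ per dose = Dose / Vd = 1040 / 22.5 = 46.22 mg/L
k = ln2 / t½ = 0.693147 / 3.58 = 0.1936 h⁻¹
Fraction remaining after one interval: r = e^(−kτ) = e^(−0.1936 × 3.09) = 0.5498
Before dose 4, 3 doses have been given (aged 1τ, 2τ, 3τ).
C_trough = C₀ × (r + r² + … + r^3) = C₀ × r(1−r^3)/(1−r)
        = 46.22 × 0.5498 × (1 − 0.1662) / (1 − 0.5498) = 47.06 mg/L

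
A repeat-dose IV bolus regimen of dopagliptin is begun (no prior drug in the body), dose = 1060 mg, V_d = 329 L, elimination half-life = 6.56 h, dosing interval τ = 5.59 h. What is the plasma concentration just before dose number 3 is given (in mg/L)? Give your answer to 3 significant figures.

2.77 mg/L

C₀ per dose = Dose / Vd = 1060 / 329 = 3.222 mg/L
k = ln2 / t½ = 0.693147 / 6.56 = 0.1057 h⁻¹
Fraction remaining after one interval: r = e^(−kτ) = e^(−0.1057 × 5.59) = 0.5538
Before dose 3, 2 doses have been given (aged 1τ, 2τ).
C_trough = C₀ × (r + r²) = 3.222 × (0.5538 + 0.3067) = 2.773 mg/L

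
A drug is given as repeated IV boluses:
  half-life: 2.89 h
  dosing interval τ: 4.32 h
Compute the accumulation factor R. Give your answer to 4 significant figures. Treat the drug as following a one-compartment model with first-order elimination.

1.550

k = ln2 / t½ = 0.693147 / 2.89 = 0.2398 h⁻¹
e^(−kτ) = e^(−0.2398 × 4.32) = 0.3549
Accumulation ratio R = 1 / (1 − e^(−kτ)) = 1 / (1 − 0.3549) = 1.550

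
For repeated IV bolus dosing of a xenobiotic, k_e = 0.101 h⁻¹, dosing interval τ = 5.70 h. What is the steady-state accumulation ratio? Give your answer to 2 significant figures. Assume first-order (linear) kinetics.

2.3

e^(−kτ) = e^(−0.1010 × 5.70) = 0.5623
Accumulation ratio R = 1 / (1 − e^(−kτ)) = 1 / (1 − 0.5623) = 2.285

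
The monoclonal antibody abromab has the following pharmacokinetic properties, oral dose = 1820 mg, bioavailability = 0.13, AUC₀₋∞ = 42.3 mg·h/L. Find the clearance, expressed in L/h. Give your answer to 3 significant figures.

5.59 L/h

CL = F·Dose / AUC = 0.13 × 1820 / 42.3 = 5.593 L/h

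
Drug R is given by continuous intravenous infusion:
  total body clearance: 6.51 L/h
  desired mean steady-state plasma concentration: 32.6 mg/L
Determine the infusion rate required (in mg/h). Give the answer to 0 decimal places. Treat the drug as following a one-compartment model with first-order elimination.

212 mg/h

At steady state, infusion rate R₀ = Css × CL = 32.6 × 6.510 = 212.2 mg/h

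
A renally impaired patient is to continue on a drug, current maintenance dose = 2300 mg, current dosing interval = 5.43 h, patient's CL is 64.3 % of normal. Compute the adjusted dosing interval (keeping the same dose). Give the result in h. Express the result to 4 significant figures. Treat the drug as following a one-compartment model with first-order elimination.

To keep the same average steady-state level, dosing rate must scale with clearance.
CL ratio = 64.3 / 100 = 0.6430
New interval (same dose) = 5.43 / 0.6430 = 8.445 h

8.445 h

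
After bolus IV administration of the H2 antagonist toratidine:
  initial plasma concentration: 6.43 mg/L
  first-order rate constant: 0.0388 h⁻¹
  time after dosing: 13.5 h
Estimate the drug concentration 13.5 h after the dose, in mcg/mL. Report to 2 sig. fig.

3.8 mcg/mL

C = C₀ · e^(−k·t) = 6.430 × e^(−0.03880 × 13.5)
  = 6.430 × 0.5923 = 3.808 mg/L
(3.808 mg/L = 3.808 mcg/mL)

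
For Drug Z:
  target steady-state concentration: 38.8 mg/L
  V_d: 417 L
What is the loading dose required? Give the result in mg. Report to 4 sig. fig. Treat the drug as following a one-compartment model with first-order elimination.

LD = Css × Vd = 38.8 × 417 = 16180 mg

16180 mg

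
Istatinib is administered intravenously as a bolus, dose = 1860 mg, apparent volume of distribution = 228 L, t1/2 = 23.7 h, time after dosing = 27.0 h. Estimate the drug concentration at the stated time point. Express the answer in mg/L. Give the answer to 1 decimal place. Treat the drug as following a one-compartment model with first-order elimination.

C₀ = Dose / Vd = 1860 / 228 = 8.158 mg/L
k = ln2 / t½ = 0.693147 / 23.7 = 0.02925 h⁻¹
C = C₀ · e^(−k·t) = 8.158 × e^(−0.02925 × 27.0)
  = 8.158 × 0.4540 = 3.704 mg/L

3.7 mg/L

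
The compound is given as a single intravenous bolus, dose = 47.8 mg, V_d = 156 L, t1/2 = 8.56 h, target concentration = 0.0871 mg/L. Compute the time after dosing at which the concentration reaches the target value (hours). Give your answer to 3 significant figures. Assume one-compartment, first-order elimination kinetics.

C₀ = Dose / Vd = 47.80 / 156 = 0.3064 mg/L
k = ln2 / t½ = 0.693147 / 8.56 = 0.08098 h⁻¹
t = ln(C₀ / C) / k = ln(0.3064 / 0.0871) / 0.08098
  = ln(3.518) / 0.08098 = 1.258 / 0.08098 = 15.53 h

15.5 h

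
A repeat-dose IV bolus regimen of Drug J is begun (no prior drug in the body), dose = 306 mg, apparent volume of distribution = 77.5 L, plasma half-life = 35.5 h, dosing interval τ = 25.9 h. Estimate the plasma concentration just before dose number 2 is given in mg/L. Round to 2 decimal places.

C₀ per dose = Dose / Vd = 306 / 77.5 = 3.948 mg/L
k = ln2 / t½ = 0.693147 / 35.5 = 0.01953 h⁻¹
Fraction remaining after one interval: r = e^(−kτ) = e^(−0.01953 × 25.9) = 0.6030
Before dose 2, 1 dose has been given (aged 1τ).
C_trough = C₀ × r = 3.948 × 0.6030 = 2.381 mg/L

2.38 mg/L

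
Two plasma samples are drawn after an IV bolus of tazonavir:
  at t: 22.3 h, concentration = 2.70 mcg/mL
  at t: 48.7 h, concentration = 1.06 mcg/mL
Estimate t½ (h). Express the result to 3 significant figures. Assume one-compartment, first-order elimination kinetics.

19.6 h

k = ln(C₁/C₂) / (t₂ − t₁) = ln(2.70/1.06) / (48.7 − 22.3)
  = 0.9350 / 26.40 = 0.03542 h⁻¹
t½ = ln2 / k = 0.693147 / 0.03542 = 19.57 h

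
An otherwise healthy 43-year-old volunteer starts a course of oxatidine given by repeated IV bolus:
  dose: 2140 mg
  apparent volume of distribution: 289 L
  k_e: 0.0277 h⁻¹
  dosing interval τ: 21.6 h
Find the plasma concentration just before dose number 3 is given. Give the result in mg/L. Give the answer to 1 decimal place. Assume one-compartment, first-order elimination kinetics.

C₀ per dose = Dose / Vd = 2140 / 289 = 7.405 mg/L
Fraction remaining after one interval: r = e^(−kτ) = e^(−0.02770 × 21.6) = 0.5497
Before dose 3, 2 doses have been given (aged 1τ, 2τ).
C_trough = C₀ × (r + r²) = 7.405 × (0.5497 + 0.3022) = 6.308 mg/L

6.3 mg/L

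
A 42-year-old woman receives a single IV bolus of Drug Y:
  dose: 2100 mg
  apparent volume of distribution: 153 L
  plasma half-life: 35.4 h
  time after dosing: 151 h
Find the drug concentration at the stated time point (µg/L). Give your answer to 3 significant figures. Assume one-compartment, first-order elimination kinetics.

714 µg/L

C₀ = Dose / Vd = 2100 / 153 = 13.73 mg/L
k = ln2 / t½ = 0.693147 / 35.4 = 0.01958 h⁻¹
C = C₀ · e^(−k·t) = 13.73 × e^(−0.01958 × 151)
  = 13.73 × 0.05200 = 0.7140 mg/L
Convert: 0.7140 mg/L × 1000 = 714.0 µg/L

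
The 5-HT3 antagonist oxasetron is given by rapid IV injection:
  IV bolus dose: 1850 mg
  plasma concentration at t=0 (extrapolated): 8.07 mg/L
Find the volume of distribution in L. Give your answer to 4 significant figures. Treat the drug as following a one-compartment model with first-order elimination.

Vd = Dose / C₀ = 1850 / 8.07 = 229.2 L

229.2 L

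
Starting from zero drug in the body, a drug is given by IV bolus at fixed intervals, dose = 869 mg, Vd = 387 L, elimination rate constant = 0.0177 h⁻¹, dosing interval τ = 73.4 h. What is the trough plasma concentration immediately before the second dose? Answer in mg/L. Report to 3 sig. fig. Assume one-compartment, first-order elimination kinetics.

0.612 mg/L

C₀ per dose = Dose / Vd = 869 / 387 = 2.245 mg/L
Fraction remaining after one interval: r = e^(−kτ) = e^(−0.01770 × 73.4) = 0.2728
Before dose 2, 1 dose has been given (aged 1τ).
C_trough = C₀ × r = 2.245 × 0.2728 = 0.6124 mg/L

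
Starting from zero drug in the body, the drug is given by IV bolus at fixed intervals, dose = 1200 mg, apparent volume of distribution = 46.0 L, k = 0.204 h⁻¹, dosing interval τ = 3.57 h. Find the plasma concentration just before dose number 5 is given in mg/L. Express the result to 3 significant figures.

23.0 mg/L

C₀ per dose = Dose / Vd = 1200 / 46.0 = 26.09 mg/L
Fraction remaining after one interval: r = e^(−kτ) = e^(−0.2040 × 3.57) = 0.4827
Before dose 5, 4 doses have been given (aged 1τ, 2τ, 3τ, 4τ).
C_trough = C₀ × (r + r² + … + r^4) = C₀ × r(1−r^4)/(1−r)
        = 26.09 × 0.4827 × (1 − 0.05429) / (1 − 0.4827) = 23.02 mg/L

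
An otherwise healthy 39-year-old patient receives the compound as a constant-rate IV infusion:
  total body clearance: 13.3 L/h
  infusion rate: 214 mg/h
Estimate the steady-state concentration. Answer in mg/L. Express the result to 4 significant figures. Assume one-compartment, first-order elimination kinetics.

At steady state Css = R₀ / CL = 214 / 13.30 = 16.09 mg/L

16.09 mg/L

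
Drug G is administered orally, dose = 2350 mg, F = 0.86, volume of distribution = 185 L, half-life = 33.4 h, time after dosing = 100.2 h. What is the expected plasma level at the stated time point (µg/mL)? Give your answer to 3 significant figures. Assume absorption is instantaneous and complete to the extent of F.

Amount reaching circulation = F × Dose = 0.86 × 2350 = 2021 mg
C₀ = F·Dose / Vd = 2021 / 185 = 10.92 mg/L
k = ln2 / t½ = 0.693147 / 33.4 = 0.02075 h⁻¹
t / t½ = 100.2 / 33.4 = 3 half-lives
C = C₀ × (1/2)^3 = 10.92 × 0.1250 = 1.365 mg/L
(1.365 mg/L = 1.365 µg/mL)

1.37 µg/mL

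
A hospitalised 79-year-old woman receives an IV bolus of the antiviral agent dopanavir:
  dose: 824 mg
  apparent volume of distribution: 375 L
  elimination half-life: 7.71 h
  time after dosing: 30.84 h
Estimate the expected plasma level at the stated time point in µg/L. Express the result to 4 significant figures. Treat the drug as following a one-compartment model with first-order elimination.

C₀ = Dose / Vd = 824.0 / 375 = 2.197 mg/L
k = ln2 / t½ = 0.693147 / 7.71 = 0.08990 h⁻¹
t / t½ = 30.84 / 7.71 = 4 half-lives
C = C₀ × (1/2)^4 = 2.197 × 0.06250 = 0.1373 mg/L
Convert: 0.1373 mg/L × 1000 = 137.3 µg/L

137.3 µg/L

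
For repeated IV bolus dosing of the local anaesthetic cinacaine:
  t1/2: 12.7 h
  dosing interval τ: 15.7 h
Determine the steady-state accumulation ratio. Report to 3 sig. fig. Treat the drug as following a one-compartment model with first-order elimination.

1.74

k = ln2 / t½ = 0.693147 / 12.7 = 0.05458 h⁻¹
e^(−kτ) = e^(−0.05458 × 15.7) = 0.4245
Accumulation ratio R = 1 / (1 − e^(−kτ)) = 1 / (1 − 0.4245) = 1.738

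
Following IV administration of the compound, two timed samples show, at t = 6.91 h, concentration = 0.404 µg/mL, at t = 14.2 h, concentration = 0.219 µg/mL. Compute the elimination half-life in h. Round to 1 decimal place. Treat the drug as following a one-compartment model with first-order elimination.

8.3 h

k = ln(C₁/C₂) / (t₂ − t₁) = ln(0.404/0.219) / (14.2 − 6.91)
  = 0.6123 / 7.290 = 0.08399 h⁻¹
t½ = ln2 / k = 0.693147 / 0.08399 = 8.253 h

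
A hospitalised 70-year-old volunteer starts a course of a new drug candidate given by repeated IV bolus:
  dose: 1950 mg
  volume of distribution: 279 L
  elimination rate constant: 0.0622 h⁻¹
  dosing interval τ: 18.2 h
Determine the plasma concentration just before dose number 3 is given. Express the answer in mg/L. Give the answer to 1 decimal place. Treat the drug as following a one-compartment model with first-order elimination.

C₀ per dose = Dose / Vd = 1950 / 279 = 6.989 mg/L
Fraction remaining after one interval: r = e^(−kτ) = e^(−0.06220 × 18.2) = 0.3224
Before dose 3, 2 doses have been given (aged 1τ, 2τ).
C_trough = C₀ × (r + r²) = 6.989 × (0.3224 + 0.1039) = 2.979 mg/L

3.0 mg/L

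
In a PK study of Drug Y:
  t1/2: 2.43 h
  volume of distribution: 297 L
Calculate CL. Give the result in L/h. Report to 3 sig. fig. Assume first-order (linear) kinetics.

k = ln2 / t½ = 0.693147 / 2.43 = 0.2852 h⁻¹
CL = k × Vd = 0.2852 × 297 = 84.70 L/h

84.7 L/h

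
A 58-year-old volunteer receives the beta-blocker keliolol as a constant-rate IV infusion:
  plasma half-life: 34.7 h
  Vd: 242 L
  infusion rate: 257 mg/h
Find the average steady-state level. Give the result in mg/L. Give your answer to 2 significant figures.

53 mg/L

k = ln2 / t½ = 0.693147 / 34.7 = 0.01998 h⁻¹
CL = k × Vd = 0.01998 × 242 = 4.835 L/h
At steady state Css = R₀ / CL = 257 / 4.835 = 53.15 mg/L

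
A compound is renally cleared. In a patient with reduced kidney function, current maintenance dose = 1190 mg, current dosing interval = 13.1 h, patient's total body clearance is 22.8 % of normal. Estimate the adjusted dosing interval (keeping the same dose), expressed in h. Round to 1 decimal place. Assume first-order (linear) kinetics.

57.5 h

To keep the same average steady-state level, dosing rate must scale with clearance.
CL ratio = 22.8 / 100 = 0.2280
New interval (same dose) = 13.1 / 0.2280 = 57.46 h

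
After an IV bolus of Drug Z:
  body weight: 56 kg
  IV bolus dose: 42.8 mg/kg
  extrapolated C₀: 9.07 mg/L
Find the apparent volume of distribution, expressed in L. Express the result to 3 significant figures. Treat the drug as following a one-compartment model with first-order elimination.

Dose = 42.8 × 56 = 2397 mg
Vd = Dose / C₀ = 2397 / 9.07 = 264.3 L

264 L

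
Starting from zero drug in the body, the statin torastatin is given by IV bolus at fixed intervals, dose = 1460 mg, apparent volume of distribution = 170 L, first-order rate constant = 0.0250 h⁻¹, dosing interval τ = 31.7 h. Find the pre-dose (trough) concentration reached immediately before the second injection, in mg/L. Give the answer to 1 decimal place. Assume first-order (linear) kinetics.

C₀ per dose = Dose / Vd = 1460 / 170 = 8.588 mg/L
Fraction remaining after one interval: r = e^(−kτ) = e^(−0.02500 × 31.7) = 0.4527
Before dose 2, 1 dose has been given (aged 1τ).
C_trough = C₀ × r = 8.588 × 0.4527 = 3.888 mg/L

3.9 mg/L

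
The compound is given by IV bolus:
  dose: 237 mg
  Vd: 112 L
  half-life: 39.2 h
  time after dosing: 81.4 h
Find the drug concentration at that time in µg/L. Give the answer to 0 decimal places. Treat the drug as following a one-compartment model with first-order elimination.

502 µg/L

C₀ = Dose / Vd = 237.0 / 112 = 2.116 mg/L
k = ln2 / t½ = 0.693147 / 39.2 = 0.01768 h⁻¹
C = C₀ · e^(−k·t) = 2.116 × e^(−0.01768 × 81.4)
  = 2.116 × 0.2371 = 0.5017 mg/L
Convert: 0.5017 mg/L × 1000 = 501.7 µg/L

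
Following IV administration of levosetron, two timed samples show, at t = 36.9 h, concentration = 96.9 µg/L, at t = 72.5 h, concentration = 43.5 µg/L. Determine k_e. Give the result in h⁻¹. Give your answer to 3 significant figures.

k = ln(C₁/C₂) / (t₂ − t₁) = ln(96.9/43.5) / (72.5 − 36.9)
  = 0.8009 / 35.60 = 0.02250 h⁻¹

0.0225 h⁻¹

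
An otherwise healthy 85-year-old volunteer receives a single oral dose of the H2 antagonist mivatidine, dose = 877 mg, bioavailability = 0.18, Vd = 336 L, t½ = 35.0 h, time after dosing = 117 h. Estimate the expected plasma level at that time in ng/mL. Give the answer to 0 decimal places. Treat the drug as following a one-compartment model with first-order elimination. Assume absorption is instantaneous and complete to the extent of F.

Amount reaching circulation = F × Dose = 0.18 × 877.0 = 157.9 mg
C₀ = F·Dose / Vd = 157.9 / 336 = 0.4699 mg/L
k = ln2 / t½ = 0.693147 / 35.0 = 0.01980 h⁻¹
C = C₀ · e^(−k·t) = 0.4699 × e^(−0.01980 × 117)
  = 0.4699 × 0.09861 = 0.04634 mg/L
Convert: 0.04634 mg/L × 1000 = 46.34 ng/mL

46 ng/mL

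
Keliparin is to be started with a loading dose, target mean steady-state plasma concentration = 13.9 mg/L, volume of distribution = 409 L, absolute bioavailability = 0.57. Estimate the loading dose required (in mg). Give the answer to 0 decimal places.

9974 mg

LD = Css × Vd / F = 13.9 × 409 / 0.57 = 9974 mg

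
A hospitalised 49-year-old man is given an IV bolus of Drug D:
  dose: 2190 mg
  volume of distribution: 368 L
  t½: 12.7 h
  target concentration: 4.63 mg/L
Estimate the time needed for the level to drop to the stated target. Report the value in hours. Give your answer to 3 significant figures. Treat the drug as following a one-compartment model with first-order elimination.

C₀ = Dose / Vd = 2190 / 368 = 5.951 mg/L
k = ln2 / t½ = 0.693147 / 12.7 = 0.05458 h⁻¹
t = ln(C₀ / C) / k = ln(5.951 / 4.63) / 0.05458
  = ln(1.285) / 0.05458 = 0.2508 / 0.05458 = 4.595 h

4.60 h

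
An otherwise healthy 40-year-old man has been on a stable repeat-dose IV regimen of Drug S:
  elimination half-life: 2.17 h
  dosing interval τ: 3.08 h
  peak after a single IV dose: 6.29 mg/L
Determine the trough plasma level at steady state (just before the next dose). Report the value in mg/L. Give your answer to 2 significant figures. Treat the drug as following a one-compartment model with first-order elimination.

3.8 mg/L

k = ln2 / t½ = 0.693147 / 2.17 = 0.3194 h⁻¹
e^(−kτ) = e^(−0.3194 × 3.08) = 0.3739
Accumulation ratio R = 1 / (1 − e^(−kτ)) = 1 / (1 − 0.3739) = 1.597
Steady-state trough = C₀ × R × e^(−kτ) = 6.29 × 1.597 × 0.3739 = 3.756 mg/L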